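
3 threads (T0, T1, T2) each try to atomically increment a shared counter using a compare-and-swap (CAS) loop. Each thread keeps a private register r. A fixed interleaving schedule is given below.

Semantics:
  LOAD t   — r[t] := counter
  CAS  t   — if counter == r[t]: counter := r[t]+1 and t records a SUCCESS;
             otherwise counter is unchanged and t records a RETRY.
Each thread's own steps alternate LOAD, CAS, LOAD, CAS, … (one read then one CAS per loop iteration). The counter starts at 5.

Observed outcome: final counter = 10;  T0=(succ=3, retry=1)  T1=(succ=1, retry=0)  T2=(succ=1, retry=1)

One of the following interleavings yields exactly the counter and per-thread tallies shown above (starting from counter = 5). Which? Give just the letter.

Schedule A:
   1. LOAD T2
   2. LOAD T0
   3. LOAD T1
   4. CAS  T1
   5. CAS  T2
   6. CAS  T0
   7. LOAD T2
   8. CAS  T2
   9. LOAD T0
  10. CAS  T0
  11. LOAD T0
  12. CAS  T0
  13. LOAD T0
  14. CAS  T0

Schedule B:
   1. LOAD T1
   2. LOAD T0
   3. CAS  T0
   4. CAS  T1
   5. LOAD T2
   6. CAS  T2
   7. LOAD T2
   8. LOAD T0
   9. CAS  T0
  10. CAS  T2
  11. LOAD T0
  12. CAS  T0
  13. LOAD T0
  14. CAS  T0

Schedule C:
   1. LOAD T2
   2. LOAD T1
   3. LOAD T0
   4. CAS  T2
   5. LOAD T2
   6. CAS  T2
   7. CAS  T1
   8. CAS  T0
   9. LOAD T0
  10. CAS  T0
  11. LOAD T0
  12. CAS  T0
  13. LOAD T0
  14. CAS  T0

A

Tracing schedule A:
step 1: T2 LOAD ⇒ load; ctr=5 reg=5
step 2: T0 LOAD ⇒ load; ctr=5 reg=5
step 3: T1 LOAD ⇒ load; ctr=5 reg=5
step 4: T1 CAS ⇒ ok; ctr=6 reg=5
step 5: T2 CAS ⇒ retry; ctr=6 reg=5
step 6: T0 CAS ⇒ retry; ctr=6 reg=5
step 7: T2 LOAD ⇒ load; ctr=6 reg=6
step 8: T2 CAS ⇒ ok; ctr=7 reg=6
step 9: T0 LOAD ⇒ load; ctr=7 reg=7
step 10: T0 CAS ⇒ ok; ctr=8 reg=7
step 11: T0 LOAD ⇒ load; ctr=8 reg=8
step 12: T0 CAS ⇒ ok; ctr=9 reg=8
step 13: T0 LOAD ⇒ load; ctr=9 reg=9
step 14: T0 CAS ⇒ ok; ctr=10 reg=9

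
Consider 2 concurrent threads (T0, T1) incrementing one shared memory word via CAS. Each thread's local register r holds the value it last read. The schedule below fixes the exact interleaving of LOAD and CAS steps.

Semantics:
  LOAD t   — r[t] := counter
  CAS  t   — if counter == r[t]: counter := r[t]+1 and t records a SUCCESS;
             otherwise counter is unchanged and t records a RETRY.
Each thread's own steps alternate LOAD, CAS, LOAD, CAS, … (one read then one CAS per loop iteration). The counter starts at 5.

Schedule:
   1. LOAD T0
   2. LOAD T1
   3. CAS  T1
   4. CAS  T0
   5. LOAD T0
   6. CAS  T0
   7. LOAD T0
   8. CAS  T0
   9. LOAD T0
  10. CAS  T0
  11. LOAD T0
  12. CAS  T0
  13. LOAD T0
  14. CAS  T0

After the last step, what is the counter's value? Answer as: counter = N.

counter = 11

step 1: T0 LOAD ⇒ load; ctr=5 reg=5
step 2: T1 LOAD ⇒ load; ctr=5 reg=5
step 3: T1 CAS ⇒ ok; ctr=6 reg=5
step 4: T0 CAS ⇒ retry; ctr=6 reg=5
step 5: T0 LOAD ⇒ load; ctr=6 reg=6
step 6: T0 CAS ⇒ ok; ctr=7 reg=6
step 7: T0 LOAD ⇒ load; ctr=7 reg=7
step 8: T0 CAS ⇒ ok; ctr=8 reg=7
step 9: T0 LOAD ⇒ load; ctr=8 reg=8
step 10: T0 CAS ⇒ ok; ctr=9 reg=8
step 11: T0 LOAD ⇒ load; ctr=9 reg=9
step 12: T0 CAS ⇒ ok; ctr=10 reg=9
step 13: T0 LOAD ⇒ load; ctr=10 reg=10
step 14: T0 CAS ⇒ ok; ctr=11 reg=10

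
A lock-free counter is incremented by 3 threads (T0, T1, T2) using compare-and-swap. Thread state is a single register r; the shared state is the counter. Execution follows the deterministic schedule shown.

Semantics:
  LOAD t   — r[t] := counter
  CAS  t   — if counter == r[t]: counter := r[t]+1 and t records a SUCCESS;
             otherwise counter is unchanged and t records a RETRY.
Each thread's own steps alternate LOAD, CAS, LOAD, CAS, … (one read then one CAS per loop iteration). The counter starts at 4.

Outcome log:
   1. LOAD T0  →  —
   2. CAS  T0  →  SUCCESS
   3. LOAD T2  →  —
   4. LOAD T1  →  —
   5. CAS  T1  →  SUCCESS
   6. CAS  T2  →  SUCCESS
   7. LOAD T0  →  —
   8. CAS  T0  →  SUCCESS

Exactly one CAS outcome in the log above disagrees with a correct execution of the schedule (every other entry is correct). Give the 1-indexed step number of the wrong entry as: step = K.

Correct run:
#1 T0 reads 4
#2 T0 CAS(4→5) writes; counter now 5
#3 T2 reads 5
#4 T1 reads 5
#5 T1 CAS(5→6) writes; counter now 6
#6 T2 CAS(5→6) fails; counter now 6
#7 T0 reads 6
#8 T0 CAS(6→7) writes; counter now 7
Mismatch at 6.

step = 6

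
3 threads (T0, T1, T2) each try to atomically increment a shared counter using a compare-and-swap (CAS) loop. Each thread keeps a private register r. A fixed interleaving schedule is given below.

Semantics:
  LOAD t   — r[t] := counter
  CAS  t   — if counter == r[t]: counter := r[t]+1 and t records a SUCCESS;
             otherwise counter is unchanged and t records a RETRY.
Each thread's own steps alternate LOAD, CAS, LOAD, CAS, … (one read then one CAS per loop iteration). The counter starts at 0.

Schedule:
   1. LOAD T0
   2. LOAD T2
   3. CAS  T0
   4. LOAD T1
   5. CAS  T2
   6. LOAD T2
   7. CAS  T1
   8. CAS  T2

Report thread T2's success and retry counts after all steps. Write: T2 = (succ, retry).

1. LOAD T0 → mem=0 r[T0]=0 [LOAD]
2. LOAD T2 → mem=0 r[T2]=0 [LOAD]
3. CAS T0 → mem=1 r[T0]=0 [OK]
4. LOAD T1 → mem=1 r[T1]=1 [LOAD]
5. CAS T2 → mem=1 r[T2]=0 [RETRY]
6. LOAD T2 → mem=1 r[T2]=1 [LOAD]
7. CAS T1 → mem=2 r[T1]=1 [OK]
8. CAS T2 → mem=2 r[T2]=1 [RETRY]

T2 = (0, 2)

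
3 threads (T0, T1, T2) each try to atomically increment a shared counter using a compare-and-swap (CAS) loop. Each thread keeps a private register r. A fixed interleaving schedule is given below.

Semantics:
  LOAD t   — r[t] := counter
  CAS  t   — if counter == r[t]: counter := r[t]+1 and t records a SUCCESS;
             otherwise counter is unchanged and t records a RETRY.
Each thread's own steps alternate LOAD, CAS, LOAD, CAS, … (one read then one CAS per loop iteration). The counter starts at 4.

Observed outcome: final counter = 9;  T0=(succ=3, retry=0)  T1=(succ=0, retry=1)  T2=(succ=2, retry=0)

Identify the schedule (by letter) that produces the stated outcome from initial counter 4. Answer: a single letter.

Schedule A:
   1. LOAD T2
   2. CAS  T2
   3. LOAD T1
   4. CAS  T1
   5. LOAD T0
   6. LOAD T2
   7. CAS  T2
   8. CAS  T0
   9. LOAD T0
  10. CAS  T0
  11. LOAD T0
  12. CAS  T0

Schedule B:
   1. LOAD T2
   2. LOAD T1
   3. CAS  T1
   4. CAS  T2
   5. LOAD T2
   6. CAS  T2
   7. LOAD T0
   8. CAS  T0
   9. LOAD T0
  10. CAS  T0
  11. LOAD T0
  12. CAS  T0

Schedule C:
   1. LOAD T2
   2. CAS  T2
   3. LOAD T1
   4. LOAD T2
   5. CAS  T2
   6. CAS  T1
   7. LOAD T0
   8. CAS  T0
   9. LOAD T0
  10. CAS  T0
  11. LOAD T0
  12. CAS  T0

Simulating candidate C:
#1 T2 reads 4
#2 T2 CAS(4→5) writes; counter now 5
#3 T1 reads 5
#4 T2 reads 5
#5 T2 CAS(5→6) writes; counter now 6
#6 T1 CAS(5→6) fails; counter now 6
#7 T0 reads 6
#8 T0 CAS(6→7) writes; counter now 7
#9 T0 reads 7
#10 T0 CAS(7→8) writes; counter now 8
#11 T0 reads 8
#12 T0 CAS(8→9) writes; counter now 9

C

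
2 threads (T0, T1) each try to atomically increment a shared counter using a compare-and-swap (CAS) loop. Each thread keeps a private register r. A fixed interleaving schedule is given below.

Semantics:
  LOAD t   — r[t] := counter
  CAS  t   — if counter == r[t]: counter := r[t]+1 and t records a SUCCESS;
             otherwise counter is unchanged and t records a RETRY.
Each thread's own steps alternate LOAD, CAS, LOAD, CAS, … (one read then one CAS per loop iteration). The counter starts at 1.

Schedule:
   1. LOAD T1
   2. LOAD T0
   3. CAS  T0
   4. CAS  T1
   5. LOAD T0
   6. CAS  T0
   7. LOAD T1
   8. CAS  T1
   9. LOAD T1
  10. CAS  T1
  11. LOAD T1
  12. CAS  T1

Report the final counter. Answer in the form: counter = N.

counter = 6

#1 T1 reads 1
#2 T0 reads 1
#3 T0 CAS(1→2) writes; counter now 2
#4 T1 CAS(1→2) fails; counter now 2
#5 T0 reads 2
#6 T0 CAS(2→3) writes; counter now 3
#7 T1 reads 3
#8 T1 CAS(3→4) writes; counter now 4
#9 T1 reads 4
#10 T1 CAS(4→5) writes; counter now 5
#11 T1 reads 5
#12 T1 CAS(5→6) writes; counter now 6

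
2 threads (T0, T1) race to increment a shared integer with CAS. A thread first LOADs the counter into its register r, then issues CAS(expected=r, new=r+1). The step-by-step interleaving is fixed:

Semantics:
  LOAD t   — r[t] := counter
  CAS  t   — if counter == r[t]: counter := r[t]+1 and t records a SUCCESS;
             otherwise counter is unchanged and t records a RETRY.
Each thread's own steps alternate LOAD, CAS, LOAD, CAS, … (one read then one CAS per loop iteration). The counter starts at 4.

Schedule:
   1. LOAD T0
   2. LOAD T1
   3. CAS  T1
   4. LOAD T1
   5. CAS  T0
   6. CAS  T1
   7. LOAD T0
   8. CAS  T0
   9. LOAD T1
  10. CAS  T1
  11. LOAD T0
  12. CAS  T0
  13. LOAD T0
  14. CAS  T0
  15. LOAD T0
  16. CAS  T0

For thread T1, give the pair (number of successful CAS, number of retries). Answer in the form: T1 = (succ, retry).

step 1: T0 LOAD ⇒ load; ctr=4 reg=4
step 2: T1 LOAD ⇒ load; ctr=4 reg=4
step 3: T1 CAS ⇒ ok; ctr=5 reg=4
step 4: T1 LOAD ⇒ load; ctr=5 reg=5
step 5: T0 CAS ⇒ retry; ctr=5 reg=4
step 6: T1 CAS ⇒ ok; ctr=6 reg=5
step 7: T0 LOAD ⇒ load; ctr=6 reg=6
step 8: T0 CAS ⇒ ok; ctr=7 reg=6
step 9: T1 LOAD ⇒ load; ctr=7 reg=7
step 10: T1 CAS ⇒ ok; ctr=8 reg=7
step 11: T0 LOAD ⇒ load; ctr=8 reg=8
step 12: T0 CAS ⇒ ok; ctr=9 reg=8
step 13: T0 LOAD ⇒ load; ctr=9 reg=9
step 14: T0 CAS ⇒ ok; ctr=10 reg=9
step 15: T0 LOAD ⇒ load; ctr=10 reg=10
step 16: T0 CAS ⇒ ok; ctr=11 reg=10

T1 = (3, 0)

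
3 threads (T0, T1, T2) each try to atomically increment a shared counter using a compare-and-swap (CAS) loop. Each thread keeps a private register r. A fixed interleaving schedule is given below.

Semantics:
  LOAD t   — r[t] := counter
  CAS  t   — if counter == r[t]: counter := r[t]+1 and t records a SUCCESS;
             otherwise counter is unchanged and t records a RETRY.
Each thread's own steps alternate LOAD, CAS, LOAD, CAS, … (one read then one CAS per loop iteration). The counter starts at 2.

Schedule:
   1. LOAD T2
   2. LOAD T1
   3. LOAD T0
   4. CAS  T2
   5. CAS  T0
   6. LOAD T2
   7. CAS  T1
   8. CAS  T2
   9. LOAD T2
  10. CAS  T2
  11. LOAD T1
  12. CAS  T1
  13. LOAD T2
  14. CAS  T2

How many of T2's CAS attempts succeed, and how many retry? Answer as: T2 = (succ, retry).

step 1: T2 LOAD ⇒ load; ctr=2 reg=2
step 2: T1 LOAD ⇒ load; ctr=2 reg=2
step 3: T0 LOAD ⇒ load; ctr=2 reg=2
step 4: T2 CAS ⇒ ok; ctr=3 reg=2
step 5: T0 CAS ⇒ retry; ctr=3 reg=2
step 6: T2 LOAD ⇒ load; ctr=3 reg=3
step 7: T1 CAS ⇒ retry; ctr=3 reg=2
step 8: T2 CAS ⇒ ok; ctr=4 reg=3
step 9: T2 LOAD ⇒ load; ctr=4 reg=4
step 10: T2 CAS ⇒ ok; ctr=5 reg=4
step 11: T1 LOAD ⇒ load; ctr=5 reg=5
step 12: T1 CAS ⇒ ok; ctr=6 reg=5
step 13: T2 LOAD ⇒ load; ctr=6 reg=6
step 14: T2 CAS ⇒ ok; ctr=7 reg=6

T2 = (4, 0)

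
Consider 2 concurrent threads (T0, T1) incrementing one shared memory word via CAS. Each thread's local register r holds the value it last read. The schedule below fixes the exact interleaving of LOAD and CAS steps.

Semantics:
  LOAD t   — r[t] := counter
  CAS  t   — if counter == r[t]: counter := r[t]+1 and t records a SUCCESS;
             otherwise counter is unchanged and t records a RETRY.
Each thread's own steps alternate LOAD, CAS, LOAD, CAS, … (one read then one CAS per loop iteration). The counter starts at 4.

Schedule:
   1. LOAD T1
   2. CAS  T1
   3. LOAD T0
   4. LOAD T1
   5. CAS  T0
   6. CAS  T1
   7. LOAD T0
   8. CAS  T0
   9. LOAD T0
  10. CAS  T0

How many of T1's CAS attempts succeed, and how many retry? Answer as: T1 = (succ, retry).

T1 = (1, 1)

#1 T1 reads 4
#2 T1 CAS(4→5) writes; counter now 5
#3 T0 reads 5
#4 T1 reads 5
#5 T0 CAS(5→6) writes; counter now 6
#6 T1 CAS(5→6) fails; counter now 6
#7 T0 reads 6
#8 T0 CAS(6→7) writes; counter now 7
#9 T0 reads 7
#10 T0 CAS(7→8) writes; counter now 8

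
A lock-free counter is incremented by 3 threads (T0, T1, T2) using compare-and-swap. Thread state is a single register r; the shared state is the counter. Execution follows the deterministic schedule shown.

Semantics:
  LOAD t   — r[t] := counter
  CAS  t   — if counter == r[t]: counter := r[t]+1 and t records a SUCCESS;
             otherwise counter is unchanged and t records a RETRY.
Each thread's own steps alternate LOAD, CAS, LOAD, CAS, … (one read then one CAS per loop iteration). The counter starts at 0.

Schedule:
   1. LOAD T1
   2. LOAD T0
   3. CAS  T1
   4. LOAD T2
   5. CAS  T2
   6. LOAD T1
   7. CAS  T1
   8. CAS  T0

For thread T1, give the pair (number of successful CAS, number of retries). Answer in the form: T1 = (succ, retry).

T1 = (2, 0)

T1 LOAD — after: cnt=0, r=0 — load
T0 LOAD — after: cnt=0, r=0 — load
T1 CAS — after: cnt=1, r=0 — ok
T2 LOAD — after: cnt=1, r=1 — load
T2 CAS — after: cnt=2, r=1 — ok
T1 LOAD — after: cnt=2, r=2 — load
T1 CAS — after: cnt=3, r=2 — ok
T0 CAS — after: cnt=3, r=0 — retry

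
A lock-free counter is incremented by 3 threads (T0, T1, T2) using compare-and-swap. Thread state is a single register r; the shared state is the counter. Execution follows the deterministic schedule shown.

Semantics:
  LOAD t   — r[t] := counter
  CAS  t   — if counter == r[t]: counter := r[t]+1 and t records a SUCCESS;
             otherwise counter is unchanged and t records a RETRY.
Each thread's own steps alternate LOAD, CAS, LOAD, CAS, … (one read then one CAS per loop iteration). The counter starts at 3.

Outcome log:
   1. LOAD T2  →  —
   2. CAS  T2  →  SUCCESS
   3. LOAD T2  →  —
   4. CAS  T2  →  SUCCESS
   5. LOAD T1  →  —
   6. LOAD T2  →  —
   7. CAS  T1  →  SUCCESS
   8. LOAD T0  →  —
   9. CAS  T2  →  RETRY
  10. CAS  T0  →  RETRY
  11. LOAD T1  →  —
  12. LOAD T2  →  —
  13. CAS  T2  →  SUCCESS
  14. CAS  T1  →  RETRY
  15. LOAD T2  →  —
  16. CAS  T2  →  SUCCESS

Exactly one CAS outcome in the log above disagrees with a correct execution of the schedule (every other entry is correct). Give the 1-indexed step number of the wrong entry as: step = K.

Reference trace:
[1] T2.load  rd  (counter 3, T2.r 3)
[2] T2.cas  hit  (counter 4, T2.r 3)
[3] T2.load  rd  (counter 4, T2.r 4)
[4] T2.cas  hit  (counter 5, T2.r 4)
[5] T1.load  rd  (counter 5, T1.r 5)
[6] T2.load  rd  (counter 5, T2.r 5)
[7] T1.cas  hit  (counter 6, T1.r 5)
[8] T0.load  rd  (counter 6, T0.r 6)
[9] T2.cas  miss  (counter 6, T2.r 5)
[10] T0.cas  hit  (counter 7, T0.r 6)
[11] T1.load  rd  (counter 7, T1.r 7)
[12] T2.load  rd  (counter 7, T2.r 7)
[13] T2.cas  hit  (counter 8, T2.r 7)
[14] T1.cas  miss  (counter 8, T1.r 7)
[15] T2.load  rd  (counter 8, T2.r 8)
[16] T2.cas  hit  (counter 9, T2.r 8)
Flip is step 10.

step = 10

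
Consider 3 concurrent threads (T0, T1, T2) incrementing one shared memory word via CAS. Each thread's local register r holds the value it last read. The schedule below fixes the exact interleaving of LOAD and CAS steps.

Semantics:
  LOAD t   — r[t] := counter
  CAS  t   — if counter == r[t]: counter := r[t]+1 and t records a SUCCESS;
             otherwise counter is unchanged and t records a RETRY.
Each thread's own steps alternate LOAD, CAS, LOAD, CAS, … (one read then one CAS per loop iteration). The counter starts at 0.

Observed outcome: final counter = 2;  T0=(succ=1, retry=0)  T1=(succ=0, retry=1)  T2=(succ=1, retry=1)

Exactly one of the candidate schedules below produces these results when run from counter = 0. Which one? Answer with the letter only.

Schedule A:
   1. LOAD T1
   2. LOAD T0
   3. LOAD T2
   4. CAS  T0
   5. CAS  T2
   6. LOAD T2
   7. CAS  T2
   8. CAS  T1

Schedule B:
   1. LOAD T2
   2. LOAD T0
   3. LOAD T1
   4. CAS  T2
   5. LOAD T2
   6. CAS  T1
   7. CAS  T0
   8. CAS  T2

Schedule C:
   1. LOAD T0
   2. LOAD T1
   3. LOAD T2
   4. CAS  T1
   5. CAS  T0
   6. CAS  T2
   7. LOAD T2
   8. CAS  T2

A

Simulating candidate A:
   1) LOAD T1:  M=0  r_T1=0
   2) LOAD T0:  M=0  r_T0=0
   3) LOAD T2:  M=0  r_T2=0
   4) CAS  T0:  M=1  r_T0=0 ✓
   5) CAS  T2:  M=1  r_T2=0 ✗
   6) LOAD T2:  M=1  r_T2=1
   7) CAS  T2:  M=2  r_T2=1 ✓
   8) CAS  T1:  M=2  r_T1=0 ✗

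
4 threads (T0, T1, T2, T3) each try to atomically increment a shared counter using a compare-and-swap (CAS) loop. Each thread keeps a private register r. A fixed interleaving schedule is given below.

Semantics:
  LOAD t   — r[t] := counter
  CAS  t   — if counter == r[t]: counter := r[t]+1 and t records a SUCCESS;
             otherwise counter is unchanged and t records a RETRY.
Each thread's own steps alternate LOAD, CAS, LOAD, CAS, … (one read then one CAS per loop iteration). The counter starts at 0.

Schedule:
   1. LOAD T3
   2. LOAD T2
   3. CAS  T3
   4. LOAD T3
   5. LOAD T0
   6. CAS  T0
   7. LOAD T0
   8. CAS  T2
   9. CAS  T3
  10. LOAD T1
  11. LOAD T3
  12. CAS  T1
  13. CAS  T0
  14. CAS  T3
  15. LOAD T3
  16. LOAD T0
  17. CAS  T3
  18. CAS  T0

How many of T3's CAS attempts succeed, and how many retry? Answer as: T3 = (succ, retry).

T3 LOAD — after: cnt=0, r=0 — load
T2 LOAD — after: cnt=0, r=0 — load
T3 CAS — after: cnt=1, r=0 — ok
T3 LOAD — after: cnt=1, r=1 — load
T0 LOAD — after: cnt=1, r=1 — load
T0 CAS — after: cnt=2, r=1 — ok
T0 LOAD — after: cnt=2, r=2 — load
T2 CAS — after: cnt=2, r=0 — retry
T3 CAS — after: cnt=2, r=1 — retry
T1 LOAD — after: cnt=2, r=2 — load
T3 LOAD — after: cnt=2, r=2 — load
T1 CAS — after: cnt=3, r=2 — ok
T0 CAS — after: cnt=3, r=2 — retry
T3 CAS — after: cnt=3, r=2 — retry
T3 LOAD — after: cnt=3, r=3 — load
T0 LOAD — after: cnt=3, r=3 — load
T3 CAS — after: cnt=4, r=3 — ok
T0 CAS — after: cnt=4, r=3 — retry

T3 = (2, 2)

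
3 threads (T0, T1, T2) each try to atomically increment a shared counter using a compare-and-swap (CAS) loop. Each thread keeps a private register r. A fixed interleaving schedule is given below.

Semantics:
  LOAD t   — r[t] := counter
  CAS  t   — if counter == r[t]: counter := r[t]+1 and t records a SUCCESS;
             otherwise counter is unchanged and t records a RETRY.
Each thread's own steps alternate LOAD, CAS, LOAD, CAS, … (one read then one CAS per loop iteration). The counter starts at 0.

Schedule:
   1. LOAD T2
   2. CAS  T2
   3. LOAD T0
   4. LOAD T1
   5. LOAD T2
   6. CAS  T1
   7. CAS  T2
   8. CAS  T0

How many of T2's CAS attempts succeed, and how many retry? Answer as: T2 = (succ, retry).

[1] T2.load  rd  (counter 0, T2.r 0)
[2] T2.cas  hit  (counter 1, T2.r 0)
[3] T0.load  rd  (counter 1, T0.r 1)
[4] T1.load  rd  (counter 1, T1.r 1)
[5] T2.load  rd  (counter 1, T2.r 1)
[6] T1.cas  hit  (counter 2, T1.r 1)
[7] T2.cas  miss  (counter 2, T2.r 1)
[8] T0.cas  miss  (counter 2, T0.r 1)

T2 = (1, 1)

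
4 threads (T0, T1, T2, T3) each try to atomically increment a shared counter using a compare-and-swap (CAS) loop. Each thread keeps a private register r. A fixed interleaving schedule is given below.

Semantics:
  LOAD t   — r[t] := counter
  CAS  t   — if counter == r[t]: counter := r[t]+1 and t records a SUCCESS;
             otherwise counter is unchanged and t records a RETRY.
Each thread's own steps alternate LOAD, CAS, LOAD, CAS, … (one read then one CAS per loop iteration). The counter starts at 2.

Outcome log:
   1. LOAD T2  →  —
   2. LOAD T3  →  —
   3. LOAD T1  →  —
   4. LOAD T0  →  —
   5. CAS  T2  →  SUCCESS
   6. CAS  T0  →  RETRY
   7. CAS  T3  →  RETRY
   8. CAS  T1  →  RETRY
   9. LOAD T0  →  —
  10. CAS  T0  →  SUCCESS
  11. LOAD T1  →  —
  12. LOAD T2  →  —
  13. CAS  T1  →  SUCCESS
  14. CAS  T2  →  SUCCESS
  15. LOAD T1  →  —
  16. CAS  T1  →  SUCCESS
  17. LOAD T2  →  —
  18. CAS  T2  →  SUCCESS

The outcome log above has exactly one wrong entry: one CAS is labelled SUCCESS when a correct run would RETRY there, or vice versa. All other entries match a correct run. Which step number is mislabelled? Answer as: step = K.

Reference trace:
   1) LOAD T2:  M=2  r_T2=2
   2) LOAD T3:  M=2  r_T3=2
   3) LOAD T1:  M=2  r_T1=2
   4) LOAD T0:  M=2  r_T0=2
   5) CAS  T2:  M=3  r_T2=2 ✓
   6) CAS  T0:  M=3  r_T0=2 ✗
   7) CAS  T3:  M=3  r_T3=2 ✗
   8) CAS  T1:  M=3  r_T1=2 ✗
   9) LOAD T0:  M=3  r_T0=3
  10) CAS  T0:  M=4  r_T0=3 ✓
  11) LOAD T1:  M=4  r_T1=4
  12) LOAD T2:  M=4  r_T2=4
  13) CAS  T1:  M=5  r_T1=4 ✓
  14) CAS  T2:  M=5  r_T2=4 ✗
  15) LOAD T1:  M=5  r_T1=5
  16) CAS  T1:  M=6  r_T1=5 ✓
  17) LOAD T2:  M=6  r_T2=6
  18) CAS  T2:  M=7  r_T2=6 ✓
Flip is step 14.

step = 14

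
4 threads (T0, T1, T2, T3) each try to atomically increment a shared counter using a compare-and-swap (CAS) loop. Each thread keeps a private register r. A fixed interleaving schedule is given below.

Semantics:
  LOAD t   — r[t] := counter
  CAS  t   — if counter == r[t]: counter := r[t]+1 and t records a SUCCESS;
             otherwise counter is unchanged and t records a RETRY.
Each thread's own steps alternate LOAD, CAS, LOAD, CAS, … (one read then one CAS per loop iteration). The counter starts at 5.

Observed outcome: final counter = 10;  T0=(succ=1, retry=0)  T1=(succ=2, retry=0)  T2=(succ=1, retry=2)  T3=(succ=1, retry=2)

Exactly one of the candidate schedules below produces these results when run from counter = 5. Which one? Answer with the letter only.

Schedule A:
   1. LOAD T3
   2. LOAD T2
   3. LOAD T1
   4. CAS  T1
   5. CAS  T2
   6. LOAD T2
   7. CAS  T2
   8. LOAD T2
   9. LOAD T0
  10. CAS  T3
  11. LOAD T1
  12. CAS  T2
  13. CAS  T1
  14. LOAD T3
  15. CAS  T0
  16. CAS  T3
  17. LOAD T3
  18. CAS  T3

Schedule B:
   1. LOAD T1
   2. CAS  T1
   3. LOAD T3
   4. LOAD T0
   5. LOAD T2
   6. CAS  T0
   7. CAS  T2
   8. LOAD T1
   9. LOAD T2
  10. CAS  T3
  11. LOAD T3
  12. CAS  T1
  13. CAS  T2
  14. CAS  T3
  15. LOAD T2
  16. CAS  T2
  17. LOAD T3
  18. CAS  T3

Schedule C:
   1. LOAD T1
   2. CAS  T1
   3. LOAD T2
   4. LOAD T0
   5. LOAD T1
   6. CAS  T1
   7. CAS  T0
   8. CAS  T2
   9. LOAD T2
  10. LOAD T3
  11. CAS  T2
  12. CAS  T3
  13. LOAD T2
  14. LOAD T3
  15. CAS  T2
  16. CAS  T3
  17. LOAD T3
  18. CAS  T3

B

Simulating candidate B:
T1 LOAD — after: cnt=5, r=5 — load
T1 CAS — after: cnt=6, r=5 — ok
T3 LOAD — after: cnt=6, r=6 — load
T0 LOAD — after: cnt=6, r=6 — load
T2 LOAD — after: cnt=6, r=6 — load
T0 CAS — after: cnt=7, r=6 — ok
T2 CAS — after: cnt=7, r=6 — retry
T1 LOAD — after: cnt=7, r=7 — load
T2 LOAD — after: cnt=7, r=7 — load
T3 CAS — after: cnt=7, r=6 — retry
T3 LOAD — after: cnt=7, r=7 — load
T1 CAS — after: cnt=8, r=7 — ok
T2 CAS — after: cnt=8, r=7 — retry
T3 CAS — after: cnt=8, r=7 — retry
T2 LOAD — after: cnt=8, r=8 — load
T2 CAS — after: cnt=9, r=8 — ok
T3 LOAD — after: cnt=9, r=9 — load
T3 CAS — after: cnt=10, r=9 — ok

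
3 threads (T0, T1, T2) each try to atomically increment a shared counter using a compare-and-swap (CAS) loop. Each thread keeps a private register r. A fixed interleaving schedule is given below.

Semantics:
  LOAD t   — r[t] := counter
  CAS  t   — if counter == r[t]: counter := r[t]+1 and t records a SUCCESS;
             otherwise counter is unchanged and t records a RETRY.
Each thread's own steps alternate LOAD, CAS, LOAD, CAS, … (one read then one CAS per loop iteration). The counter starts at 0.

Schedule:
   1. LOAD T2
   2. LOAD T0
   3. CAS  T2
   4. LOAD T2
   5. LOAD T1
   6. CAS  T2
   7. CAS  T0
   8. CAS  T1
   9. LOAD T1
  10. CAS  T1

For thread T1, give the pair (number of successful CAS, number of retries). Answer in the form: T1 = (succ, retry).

T1 = (1, 1)

step 1: T2 LOAD ⇒ load; ctr=0 reg=0
step 2: T0 LOAD ⇒ load; ctr=0 reg=0
step 3: T2 CAS ⇒ ok; ctr=1 reg=0
step 4: T2 LOAD ⇒ load; ctr=1 reg=1
step 5: T1 LOAD ⇒ load; ctr=1 reg=1
step 6: T2 CAS ⇒ ok; ctr=2 reg=1
step 7: T0 CAS ⇒ retry; ctr=2 reg=0
step 8: T1 CAS ⇒ retry; ctr=2 reg=1
step 9: T1 LOAD ⇒ load; ctr=2 reg=2
step 10: T1 CAS ⇒ ok; ctr=3 reg=2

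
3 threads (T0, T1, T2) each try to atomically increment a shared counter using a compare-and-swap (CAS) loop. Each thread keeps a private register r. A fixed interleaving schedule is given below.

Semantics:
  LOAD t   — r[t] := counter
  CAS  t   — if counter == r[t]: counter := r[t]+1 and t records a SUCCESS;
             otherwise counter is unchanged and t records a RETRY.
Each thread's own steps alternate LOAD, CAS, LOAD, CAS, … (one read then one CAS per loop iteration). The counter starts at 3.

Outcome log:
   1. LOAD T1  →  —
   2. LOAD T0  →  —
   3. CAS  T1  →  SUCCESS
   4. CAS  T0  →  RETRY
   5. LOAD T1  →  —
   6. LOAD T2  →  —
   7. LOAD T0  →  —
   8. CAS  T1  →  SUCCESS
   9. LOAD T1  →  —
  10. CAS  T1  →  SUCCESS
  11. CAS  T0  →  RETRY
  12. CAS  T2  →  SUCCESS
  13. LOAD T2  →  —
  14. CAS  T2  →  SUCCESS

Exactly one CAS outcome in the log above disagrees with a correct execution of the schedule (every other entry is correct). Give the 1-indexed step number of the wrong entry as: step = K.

Re-executing:
   1) LOAD T1:  M=3  r_T1=3
   2) LOAD T0:  M=3  r_T0=3
   3) CAS  T1:  M=4  r_T1=3 ✓
   4) CAS  T0:  M=4  r_T0=3 ✗
   5) LOAD T1:  M=4  r_T1=4
   6) LOAD T2:  M=4  r_T2=4
   7) LOAD T0:  M=4  r_T0=4
   8) CAS  T1:  M=5  r_T1=4 ✓
   9) LOAD T1:  M=5  r_T1=5
  10) CAS  T1:  M=6  r_T1=5 ✓
  11) CAS  T0:  M=6  r_T0=4 ✗
  12) CAS  T2:  M=6  r_T2=4 ✗
  13) LOAD T2:  M=6  r_T2=6
  14) CAS  T2:  M=7  r_T2=6 ✓
Log disagrees first at step 12.

step = 12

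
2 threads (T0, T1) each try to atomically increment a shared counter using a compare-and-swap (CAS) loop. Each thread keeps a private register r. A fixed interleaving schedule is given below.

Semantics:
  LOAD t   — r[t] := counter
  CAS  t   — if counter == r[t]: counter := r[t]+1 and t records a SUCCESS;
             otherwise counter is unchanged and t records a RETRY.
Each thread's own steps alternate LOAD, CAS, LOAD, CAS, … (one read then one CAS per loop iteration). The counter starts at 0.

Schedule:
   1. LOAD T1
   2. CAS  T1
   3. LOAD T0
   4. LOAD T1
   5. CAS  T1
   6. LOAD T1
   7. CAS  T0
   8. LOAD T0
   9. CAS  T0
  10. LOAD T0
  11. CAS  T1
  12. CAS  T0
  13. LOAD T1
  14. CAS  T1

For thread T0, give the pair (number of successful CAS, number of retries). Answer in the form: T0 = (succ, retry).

T0 = (2, 1)

step 1: T1 LOAD ⇒ load; ctr=0 reg=0
step 2: T1 CAS ⇒ ok; ctr=1 reg=0
step 3: T0 LOAD ⇒ load; ctr=1 reg=1
step 4: T1 LOAD ⇒ load; ctr=1 reg=1
step 5: T1 CAS ⇒ ok; ctr=2 reg=1
step 6: T1 LOAD ⇒ load; ctr=2 reg=2
step 7: T0 CAS ⇒ retry; ctr=2 reg=1
step 8: T0 LOAD ⇒ load; ctr=2 reg=2
step 9: T0 CAS ⇒ ok; ctr=3 reg=2
step 10: T0 LOAD ⇒ load; ctr=3 reg=3
step 11: T1 CAS ⇒ retry; ctr=3 reg=2
step 12: T0 CAS ⇒ ok; ctr=4 reg=3
step 13: T1 LOAD ⇒ load; ctr=4 reg=4
step 14: T1 CAS ⇒ ok; ctr=5 reg=4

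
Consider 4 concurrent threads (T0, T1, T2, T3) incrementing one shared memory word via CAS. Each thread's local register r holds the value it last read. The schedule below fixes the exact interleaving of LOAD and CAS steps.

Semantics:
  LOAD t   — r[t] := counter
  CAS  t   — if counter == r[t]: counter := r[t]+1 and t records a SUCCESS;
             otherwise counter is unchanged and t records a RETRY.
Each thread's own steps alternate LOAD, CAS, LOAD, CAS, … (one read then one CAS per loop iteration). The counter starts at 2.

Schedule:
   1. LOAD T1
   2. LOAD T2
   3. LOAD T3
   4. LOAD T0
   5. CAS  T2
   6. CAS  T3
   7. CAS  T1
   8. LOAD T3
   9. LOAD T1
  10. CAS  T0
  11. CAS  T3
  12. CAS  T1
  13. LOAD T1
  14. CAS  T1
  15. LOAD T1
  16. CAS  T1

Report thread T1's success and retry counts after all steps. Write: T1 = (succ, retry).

T1 LOAD — after: cnt=2, r=2 — load
T2 LOAD — after: cnt=2, r=2 — load
T3 LOAD — after: cnt=2, r=2 — load
T0 LOAD — after: cnt=2, r=2 — load
T2 CAS — after: cnt=3, r=2 — ok
T3 CAS — after: cnt=3, r=2 — retry
T1 CAS — after: cnt=3, r=2 — retry
T3 LOAD — after: cnt=3, r=3 — load
T1 LOAD — after: cnt=3, r=3 — load
T0 CAS — after: cnt=3, r=2 — retry
T3 CAS — after: cnt=4, r=3 — ok
T1 CAS — after: cnt=4, r=3 — retry
T1 LOAD — after: cnt=4, r=4 — load
T1 CAS — after: cnt=5, r=4 — ok
T1 LOAD — after: cnt=5, r=5 — load
T1 CAS — after: cnt=6, r=5 — ok

T1 = (2, 2)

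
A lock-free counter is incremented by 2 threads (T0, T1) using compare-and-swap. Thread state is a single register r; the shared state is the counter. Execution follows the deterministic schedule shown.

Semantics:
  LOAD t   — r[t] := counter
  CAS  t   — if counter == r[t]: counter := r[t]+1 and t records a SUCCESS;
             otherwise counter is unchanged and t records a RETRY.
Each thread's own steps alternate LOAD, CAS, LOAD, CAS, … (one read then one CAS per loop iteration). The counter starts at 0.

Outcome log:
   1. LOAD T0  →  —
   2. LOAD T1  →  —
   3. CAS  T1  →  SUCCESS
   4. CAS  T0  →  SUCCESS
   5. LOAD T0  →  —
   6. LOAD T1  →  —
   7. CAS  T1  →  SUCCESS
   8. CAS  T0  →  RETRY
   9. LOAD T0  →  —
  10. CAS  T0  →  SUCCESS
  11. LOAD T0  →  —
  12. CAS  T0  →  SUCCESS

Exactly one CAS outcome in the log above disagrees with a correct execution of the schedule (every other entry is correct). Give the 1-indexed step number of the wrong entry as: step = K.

step = 4

Re-executing:
T0 LOAD — after: cnt=0, r=0 — load
T1 LOAD — after: cnt=0, r=0 — load
T1 CAS — after: cnt=1, r=0 — ok
T0 CAS — after: cnt=1, r=0 — retry
T0 LOAD — after: cnt=1, r=1 — load
T1 LOAD — after: cnt=1, r=1 — load
T1 CAS — after: cnt=2, r=1 — ok
T0 CAS — after: cnt=2, r=1 — retry
T0 LOAD — after: cnt=2, r=2 — load
T0 CAS — after: cnt=3, r=2 — ok
T0 LOAD — after: cnt=3, r=3 — load
T0 CAS — after: cnt=4, r=3 — ok
Mismatch at 4.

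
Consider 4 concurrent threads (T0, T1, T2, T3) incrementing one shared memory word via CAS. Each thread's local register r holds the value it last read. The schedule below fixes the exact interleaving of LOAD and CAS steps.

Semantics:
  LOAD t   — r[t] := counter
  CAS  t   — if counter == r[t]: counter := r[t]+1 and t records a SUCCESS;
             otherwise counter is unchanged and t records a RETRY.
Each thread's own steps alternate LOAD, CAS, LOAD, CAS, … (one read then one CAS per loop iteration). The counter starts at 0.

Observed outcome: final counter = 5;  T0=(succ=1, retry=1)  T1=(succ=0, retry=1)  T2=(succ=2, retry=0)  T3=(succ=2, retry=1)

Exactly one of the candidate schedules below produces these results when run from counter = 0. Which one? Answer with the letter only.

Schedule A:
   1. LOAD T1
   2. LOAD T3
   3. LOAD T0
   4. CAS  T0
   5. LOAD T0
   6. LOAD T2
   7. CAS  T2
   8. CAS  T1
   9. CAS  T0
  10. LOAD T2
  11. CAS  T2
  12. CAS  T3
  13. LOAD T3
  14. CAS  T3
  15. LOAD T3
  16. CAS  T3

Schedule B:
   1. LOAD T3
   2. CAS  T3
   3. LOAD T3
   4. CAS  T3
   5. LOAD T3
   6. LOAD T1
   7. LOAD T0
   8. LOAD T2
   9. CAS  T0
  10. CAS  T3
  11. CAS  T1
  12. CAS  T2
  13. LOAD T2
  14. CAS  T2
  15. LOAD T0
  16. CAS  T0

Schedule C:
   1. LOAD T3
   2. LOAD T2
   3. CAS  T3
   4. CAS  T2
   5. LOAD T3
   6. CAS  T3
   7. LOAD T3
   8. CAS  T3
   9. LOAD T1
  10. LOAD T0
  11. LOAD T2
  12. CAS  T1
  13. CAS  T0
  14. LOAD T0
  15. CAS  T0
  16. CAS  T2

Run A:
[1] T1.load  rd  (counter 0, T1.r 0)
[2] T3.load  rd  (counter 0, T3.r 0)
[3] T0.load  rd  (counter 0, T0.r 0)
[4] T0.cas  hit  (counter 1, T0.r 0)
[5] T0.load  rd  (counter 1, T0.r 1)
[6] T2.load  rd  (counter 1, T2.r 1)
[7] T2.cas  hit  (counter 2, T2.r 1)
[8] T1.cas  miss  (counter 2, T1.r 0)
[9] T0.cas  miss  (counter 2, T0.r 1)
[10] T2.load  rd  (counter 2, T2.r 2)
[11] T2.cas  hit  (counter 3, T2.r 2)
[12] T3.cas  miss  (counter 3, T3.r 0)
[13] T3.load  rd  (counter 3, T3.r 3)
[14] T3.cas  hit  (counter 4, T3.r 3)
[15] T3.load  rd  (counter 4, T3.r 4)
[16] T3.cas  hit  (counter 5, T3.r 4)

A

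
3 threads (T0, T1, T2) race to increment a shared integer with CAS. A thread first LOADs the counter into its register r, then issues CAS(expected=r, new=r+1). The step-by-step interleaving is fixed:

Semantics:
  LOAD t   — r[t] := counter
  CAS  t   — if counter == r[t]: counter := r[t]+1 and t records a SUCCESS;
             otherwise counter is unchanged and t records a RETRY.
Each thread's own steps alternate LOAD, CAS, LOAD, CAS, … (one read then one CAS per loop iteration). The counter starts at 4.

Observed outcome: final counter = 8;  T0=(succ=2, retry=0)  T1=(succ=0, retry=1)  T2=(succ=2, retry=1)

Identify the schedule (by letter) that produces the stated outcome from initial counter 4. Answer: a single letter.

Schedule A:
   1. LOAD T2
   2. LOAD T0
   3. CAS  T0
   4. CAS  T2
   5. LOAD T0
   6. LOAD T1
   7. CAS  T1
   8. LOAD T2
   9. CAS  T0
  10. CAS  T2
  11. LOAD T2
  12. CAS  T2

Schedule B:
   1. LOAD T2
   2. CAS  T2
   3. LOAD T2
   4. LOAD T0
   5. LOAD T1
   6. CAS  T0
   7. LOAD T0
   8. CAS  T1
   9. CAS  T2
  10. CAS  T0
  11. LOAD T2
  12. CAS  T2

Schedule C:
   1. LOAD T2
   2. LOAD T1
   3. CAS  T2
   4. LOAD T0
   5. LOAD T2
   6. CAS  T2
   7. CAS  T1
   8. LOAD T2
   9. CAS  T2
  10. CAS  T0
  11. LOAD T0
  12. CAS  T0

Run B:
#1 T2 reads 4
#2 T2 CAS(4→5) writes; counter now 5
#3 T2 reads 5
#4 T0 reads 5
#5 T1 reads 5
#6 T0 CAS(5→6) writes; counter now 6
#7 T0 reads 6
#8 T1 CAS(5→6) fails; counter now 6
#9 T2 CAS(5→6) fails; counter now 6
#10 T0 CAS(6→7) writes; counter now 7
#11 T2 reads 7
#12 T2 CAS(7→8) writes; counter now 8

B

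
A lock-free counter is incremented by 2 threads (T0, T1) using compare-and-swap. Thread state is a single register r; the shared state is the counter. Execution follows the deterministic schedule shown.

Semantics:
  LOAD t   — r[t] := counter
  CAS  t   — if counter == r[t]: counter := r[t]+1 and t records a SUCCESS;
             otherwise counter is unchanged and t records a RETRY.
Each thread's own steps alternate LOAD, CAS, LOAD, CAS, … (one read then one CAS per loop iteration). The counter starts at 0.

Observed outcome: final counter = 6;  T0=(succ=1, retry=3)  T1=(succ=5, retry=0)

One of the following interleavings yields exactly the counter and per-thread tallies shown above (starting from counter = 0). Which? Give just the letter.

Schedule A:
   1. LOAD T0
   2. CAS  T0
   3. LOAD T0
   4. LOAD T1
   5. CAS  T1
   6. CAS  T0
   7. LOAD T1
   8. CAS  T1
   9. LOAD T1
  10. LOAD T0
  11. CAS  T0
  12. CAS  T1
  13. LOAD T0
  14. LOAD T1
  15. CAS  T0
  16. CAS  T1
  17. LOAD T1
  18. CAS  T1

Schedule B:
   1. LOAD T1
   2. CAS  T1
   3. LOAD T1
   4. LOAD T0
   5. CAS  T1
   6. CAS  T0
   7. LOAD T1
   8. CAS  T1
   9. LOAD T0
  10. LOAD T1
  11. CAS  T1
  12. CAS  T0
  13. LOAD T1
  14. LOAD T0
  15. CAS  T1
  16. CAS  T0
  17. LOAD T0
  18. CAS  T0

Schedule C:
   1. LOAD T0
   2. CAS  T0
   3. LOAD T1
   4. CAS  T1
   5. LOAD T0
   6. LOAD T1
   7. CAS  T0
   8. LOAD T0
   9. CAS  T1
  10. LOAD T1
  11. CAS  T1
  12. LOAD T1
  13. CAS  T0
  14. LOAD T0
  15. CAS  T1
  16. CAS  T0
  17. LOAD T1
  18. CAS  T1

B

Run B:
   1) LOAD T1:  M=0  r_T1=0
   2) CAS  T1:  M=1  r_T1=0 ✓
   3) LOAD T1:  M=1  r_T1=1
   4) LOAD T0:  M=1  r_T0=1
   5) CAS  T1:  M=2  r_T1=1 ✓
   6) CAS  T0:  M=2  r_T0=1 ✗
   7) LOAD T1:  M=2  r_T1=2
   8) CAS  T1:  M=3  r_T1=2 ✓
   9) LOAD T0:  M=3  r_T0=3
  10) LOAD T1:  M=3  r_T1=3
  11) CAS  T1:  M=4  r_T1=3 ✓
  12) CAS  T0:  M=4  r_T0=3 ✗
  13) LOAD T1:  M=4  r_T1=4
  14) LOAD T0:  M=4  r_T0=4
  15) CAS  T1:  M=5  r_T1=4 ✓
  16) CAS  T0:  M=5  r_T0=4 ✗
  17) LOAD T0:  M=5  r_T0=5
  18) CAS  T0:  M=6  r_T0=5 ✓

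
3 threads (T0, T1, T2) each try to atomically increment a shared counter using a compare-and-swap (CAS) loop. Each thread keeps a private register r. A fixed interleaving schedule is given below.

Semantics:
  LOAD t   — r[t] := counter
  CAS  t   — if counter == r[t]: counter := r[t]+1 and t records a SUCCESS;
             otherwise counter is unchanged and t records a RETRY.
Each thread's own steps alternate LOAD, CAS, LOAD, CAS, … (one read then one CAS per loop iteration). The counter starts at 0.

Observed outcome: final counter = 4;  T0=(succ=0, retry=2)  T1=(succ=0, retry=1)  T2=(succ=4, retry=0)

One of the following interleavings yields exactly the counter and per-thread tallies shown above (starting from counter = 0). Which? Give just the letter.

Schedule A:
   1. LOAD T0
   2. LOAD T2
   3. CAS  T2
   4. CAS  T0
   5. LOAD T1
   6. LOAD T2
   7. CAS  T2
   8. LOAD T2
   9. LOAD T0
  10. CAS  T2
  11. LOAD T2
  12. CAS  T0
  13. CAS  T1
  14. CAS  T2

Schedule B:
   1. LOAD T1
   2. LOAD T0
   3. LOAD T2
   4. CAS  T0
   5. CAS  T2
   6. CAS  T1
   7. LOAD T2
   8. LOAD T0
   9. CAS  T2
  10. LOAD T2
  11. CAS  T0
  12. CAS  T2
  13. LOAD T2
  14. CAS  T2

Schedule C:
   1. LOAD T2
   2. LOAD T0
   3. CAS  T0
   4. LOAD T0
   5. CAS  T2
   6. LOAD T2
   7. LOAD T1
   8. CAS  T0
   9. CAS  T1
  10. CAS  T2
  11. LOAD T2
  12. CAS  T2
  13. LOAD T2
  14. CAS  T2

Run A:
   1) LOAD T0:  M=0  r_T0=0
   2) LOAD T2:  M=0  r_T2=0
   3) CAS  T2:  M=1  r_T2=0 ✓
   4) CAS  T0:  M=1  r_T0=0 ✗
   5) LOAD T1:  M=1  r_T1=1
   6) LOAD T2:  M=1  r_T2=1
   7) CAS  T2:  M=2  r_T2=1 ✓
   8) LOAD T2:  M=2  r_T2=2
   9) LOAD T0:  M=2  r_T0=2
  10) CAS  T2:  M=3  r_T2=2 ✓
  11) LOAD T2:  M=3  r_T2=3
  12) CAS  T0:  M=3  r_T0=2 ✗
  13) CAS  T1:  M=3  r_T1=1 ✗
  14) CAS  T2:  M=4  r_T2=3 ✓

A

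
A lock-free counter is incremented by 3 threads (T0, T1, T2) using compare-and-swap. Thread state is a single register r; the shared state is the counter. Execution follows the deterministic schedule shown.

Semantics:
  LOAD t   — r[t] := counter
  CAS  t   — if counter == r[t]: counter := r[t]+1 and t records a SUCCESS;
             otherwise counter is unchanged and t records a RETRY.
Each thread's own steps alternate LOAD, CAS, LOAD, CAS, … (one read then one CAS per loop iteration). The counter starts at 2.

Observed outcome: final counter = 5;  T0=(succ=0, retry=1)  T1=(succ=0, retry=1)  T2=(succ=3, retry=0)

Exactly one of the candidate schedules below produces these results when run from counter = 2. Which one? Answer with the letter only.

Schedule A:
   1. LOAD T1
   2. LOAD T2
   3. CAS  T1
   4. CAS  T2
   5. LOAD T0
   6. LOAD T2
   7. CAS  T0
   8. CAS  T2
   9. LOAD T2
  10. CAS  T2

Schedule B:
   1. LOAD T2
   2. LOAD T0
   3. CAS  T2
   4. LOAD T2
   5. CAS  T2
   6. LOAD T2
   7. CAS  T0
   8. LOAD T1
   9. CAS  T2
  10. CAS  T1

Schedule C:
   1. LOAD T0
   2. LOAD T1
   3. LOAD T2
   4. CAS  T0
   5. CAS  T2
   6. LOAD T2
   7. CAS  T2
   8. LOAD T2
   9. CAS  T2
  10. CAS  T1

Tracing schedule B:
#1 T2 reads 2
#2 T0 reads 2
#3 T2 CAS(2→3) writes; counter now 3
#4 T2 reads 3
#5 T2 CAS(3→4) writes; counter now 4
#6 T2 reads 4
#7 T0 CAS(2→3) fails; counter now 4
#8 T1 reads 4
#9 T2 CAS(4→5) writes; counter now 5
#10 T1 CAS(4→5) fails; counter now 5

B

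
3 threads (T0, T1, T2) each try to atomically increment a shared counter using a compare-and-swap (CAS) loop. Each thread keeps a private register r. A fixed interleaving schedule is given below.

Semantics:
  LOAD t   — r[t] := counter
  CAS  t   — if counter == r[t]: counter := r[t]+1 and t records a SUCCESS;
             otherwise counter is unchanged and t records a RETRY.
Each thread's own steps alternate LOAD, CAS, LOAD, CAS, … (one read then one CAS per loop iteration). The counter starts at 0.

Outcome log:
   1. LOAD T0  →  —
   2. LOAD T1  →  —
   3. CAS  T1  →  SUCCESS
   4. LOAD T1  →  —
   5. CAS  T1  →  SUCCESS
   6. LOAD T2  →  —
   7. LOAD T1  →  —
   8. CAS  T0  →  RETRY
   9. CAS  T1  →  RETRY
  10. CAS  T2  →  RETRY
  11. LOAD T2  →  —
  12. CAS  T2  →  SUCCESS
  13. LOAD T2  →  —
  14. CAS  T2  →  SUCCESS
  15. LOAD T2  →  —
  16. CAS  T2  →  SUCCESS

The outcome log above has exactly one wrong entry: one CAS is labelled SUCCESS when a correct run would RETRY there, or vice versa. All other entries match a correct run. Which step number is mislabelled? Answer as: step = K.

Correct run:
[1] T0.load  rd  (counter 0, T0.r 0)
[2] T1.load  rd  (counter 0, T1.r 0)
[3] T1.cas  hit  (counter 1, T1.r 0)
[4] T1.load  rd  (counter 1, T1.r 1)
[5] T1.cas  hit  (counter 2, T1.r 1)
[6] T2.load  rd  (counter 2, T2.r 2)
[7] T1.load  rd  (counter 2, T1.r 2)
[8] T0.cas  miss  (counter 2, T0.r 0)
[9] T1.cas  hit  (counter 3, T1.r 2)
[10] T2.cas  miss  (counter 3, T2.r 2)
[11] T2.load  rd  (counter 3, T2.r 3)
[12] T2.cas  hit  (counter 4, T2.r 3)
[13] T2.load  rd  (counter 4, T2.r 4)
[14] T2.cas  hit  (counter 5, T2.r 4)
[15] T2.load  rd  (counter 5, T2.r 5)
[16] T2.cas  hit  (counter 6, T2.r 5)
Log disagrees first at step 9.

step = 9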